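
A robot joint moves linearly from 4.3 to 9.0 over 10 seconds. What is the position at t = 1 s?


s = t/T = 1/10 = 0.1
p(t) = p0 + (pf-p0)*s
= 4.3 + (9.0 - 4.3) * 0.1
= 4.77


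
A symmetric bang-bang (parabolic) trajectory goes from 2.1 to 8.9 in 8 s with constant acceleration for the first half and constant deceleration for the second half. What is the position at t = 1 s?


Symmetric rest-to-rest: each phase covers (pf-p0)/2 in time T/2. 0.5*a*(T/2)^2 = (pf-p0)/2 => a = 4*(pf-p0)/T^2
a = 4*(8.9-2.1)/8^2 = 0.425
t = 1 is in the acceleration phase (t <= T/2).
p = p0 + 0.5*a*t^2 = 2.1 + 0.5*0.425*1^2
= 2.3125


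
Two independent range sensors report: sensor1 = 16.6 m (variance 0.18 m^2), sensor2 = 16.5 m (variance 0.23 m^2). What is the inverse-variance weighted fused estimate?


w1 = (1/var1) / (1/var1 + 1/var2)
   = 5.5556 / (5.5556 + 4.3478) = 0.561
w2 = 1 - w1 = 0.439
fused = w1*s1 + w2*s2 = 9.3122 + 7.2439
= 16.5561 m


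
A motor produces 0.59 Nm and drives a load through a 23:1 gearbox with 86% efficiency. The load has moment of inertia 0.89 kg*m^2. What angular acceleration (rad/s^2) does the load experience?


tau_out = tau_motor * N * eta
= 0.59 * 23 * 0.86 = 11.6702 Nm
alpha = tau_out / I = 11.6702 / 0.89
= 13.1126 rad/s^2


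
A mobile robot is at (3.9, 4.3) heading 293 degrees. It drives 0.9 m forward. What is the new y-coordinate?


y_new = y0 + d*sin(theta)
= 4.3 + 0.9*sin(293)
= 4.3 + -0.8285
= 3.4715


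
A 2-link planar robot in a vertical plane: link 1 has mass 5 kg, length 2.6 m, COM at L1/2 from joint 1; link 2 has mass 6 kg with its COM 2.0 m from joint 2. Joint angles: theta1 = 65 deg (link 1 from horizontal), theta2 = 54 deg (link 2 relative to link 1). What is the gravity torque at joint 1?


Horizontal distance from joint 1 to link-1 COM:
  x_c1 = (L1/2)*cos(t1) = 1.3 * 0.4226 = 0.5494 m
Horizontal distance from joint 1 to link-2 COM:
  x_c2 = L1*cos(t1) + Lc2*cos(t1+t2)
       = 2.6*0.4226 + 2.0*-0.4848 = 0.1292 m
tau1 = m1*g*x_c1 + m2*g*x_c2
     = 5*9.81*0.5494 + 6*9.81*0.1292
     = 26.9483 + 7.604
     = 34.5523 Nm


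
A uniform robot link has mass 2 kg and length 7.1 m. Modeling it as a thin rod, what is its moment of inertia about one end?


I = (1/3) * m * L^2
= (1/3) * 2 * 7.1^2
= 0.333333 * 2 * 50.41
= 33.6067 kg*m^2


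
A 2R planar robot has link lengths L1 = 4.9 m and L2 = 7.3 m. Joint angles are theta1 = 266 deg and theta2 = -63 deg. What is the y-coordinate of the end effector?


Convert angles to radians: theta1 = 4.6426, theta2 = -1.0996
y = L1*sin(theta1) + L2*sin(theta1+theta2)
y = -4.8881 + -2.8523
y = -7.7404


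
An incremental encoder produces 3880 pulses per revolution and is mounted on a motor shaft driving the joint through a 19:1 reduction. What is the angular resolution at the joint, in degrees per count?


counts per rev = 3880
effective counts at joint = 3880 * 19 = 73720
resolution = 360 / 73720
= 0.0049 deg/count


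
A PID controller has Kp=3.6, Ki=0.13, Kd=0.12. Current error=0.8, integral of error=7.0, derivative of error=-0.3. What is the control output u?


u = Kp*e + Ki*int(e) + Kd*de/dt
= 3.6*0.8 + 0.13*7.0 + 0.12*(-0.3)
= 2.88 + 0.91 + -0.036
= 3.754


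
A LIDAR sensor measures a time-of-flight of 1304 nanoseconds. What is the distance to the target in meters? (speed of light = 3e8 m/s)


tof = 1304 ns = 1.304e-06 s
dist = c * tof / 2
= 3e8 * 1.304e-06 / 2
= 195.6 m


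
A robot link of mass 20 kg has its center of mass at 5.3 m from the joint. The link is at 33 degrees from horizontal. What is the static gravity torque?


tau = m*g*L*cos(angle)
= 20 * 9.81 * 5.3 * cos(33 deg)
= 20 * 9.81 * 5.3 * 0.8387
= 872.1 Nm


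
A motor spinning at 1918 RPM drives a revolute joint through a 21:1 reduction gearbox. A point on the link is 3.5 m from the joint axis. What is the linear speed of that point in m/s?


omega_motor = 1918 * 2*pi/60 = 200.8525 rad/s
omega_joint = omega_motor / 21 = 9.5644 rad/s
v = omega_joint * r = 9.5644 * 3.5
= 33.4754 m/s


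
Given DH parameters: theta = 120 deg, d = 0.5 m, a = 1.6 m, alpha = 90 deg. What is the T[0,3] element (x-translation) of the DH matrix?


T[0,3] = a * cos(theta)
= 1.6 * cos(120 deg)
= 1.6 * -0.5
= -0.8


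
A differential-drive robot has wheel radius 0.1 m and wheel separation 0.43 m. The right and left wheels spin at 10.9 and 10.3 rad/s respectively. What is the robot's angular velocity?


vR = r*wR = 0.1*10.9 = 1.09 m/s
vL = r*wL = 0.1*10.3 = 1.03 m/s
v = (vR+vL)/2 = 1.06 m/s
omega = (vR-vL)/L = 0.1395 rad/s
angular velocity = 0.1395 rad/s


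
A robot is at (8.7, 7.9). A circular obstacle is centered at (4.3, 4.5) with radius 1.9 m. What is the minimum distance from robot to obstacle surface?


center_dist = sqrt((8.7-4.3)^2 + (7.9-4.5)^2)
= sqrt(19.36 + 11.56)
= 5.5606
min_dist = center_dist - radius = 5.5606 - 1.9 = 3.6606 m


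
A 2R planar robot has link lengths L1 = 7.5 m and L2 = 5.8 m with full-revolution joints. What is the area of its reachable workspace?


r_max = L1 + L2 = 13.3 m
r_min = |L1 - L2| = 1.7 m
Area = pi*(r_max^2 - r_min^2)
= pi*(176.89 - 2.89)
= pi * 174.0
= 546.6371 m^2


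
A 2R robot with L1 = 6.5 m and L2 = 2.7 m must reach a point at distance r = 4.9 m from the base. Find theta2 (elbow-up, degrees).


cos(theta2) = (r^2 - L1^2 - L2^2) / (2*L1*L2)
cos(theta2) = (24.01 - 42.25 - 7.29) / 35.1
cos(theta2) = -0.72735
theta2 = 136.6647 degrees


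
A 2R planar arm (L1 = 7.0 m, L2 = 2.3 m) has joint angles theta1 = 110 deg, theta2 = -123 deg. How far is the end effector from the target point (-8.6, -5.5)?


End effector via forward kinematics:
x = L1*cos(t1) + L2*cos(t1+t2) = -0.1531
y = L1*sin(t1) + L2*sin(t1+t2) = 6.0605
Distance to target:
d = sqrt((-8.6 - -0.1531)^2 + (-5.5 - 6.0605)^2)
= sqrt(71.3503 + 133.6443)
= 14.3176 m


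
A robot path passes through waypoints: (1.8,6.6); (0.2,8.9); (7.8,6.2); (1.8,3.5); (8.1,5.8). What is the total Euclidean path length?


Segment lengths:
  seg1 = sqrt((-1.6)^2 + (2.3)^2) = 2.8018
  seg2 = sqrt((7.6)^2 + (-2.7)^2) = 8.0654
  seg3 = sqrt((-6.0)^2 + (-2.7)^2) = 6.5795
  seg4 = sqrt((6.3)^2 + (2.3)^2) = 6.7067
Total = 24.1534


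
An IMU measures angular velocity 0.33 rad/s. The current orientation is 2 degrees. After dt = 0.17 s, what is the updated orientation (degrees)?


delta_theta = w * dt = 0.33 * 0.17 = 0.0561 rad
= 3.2143 deg
theta_new = 2 + 3.2143 = 5.2143 deg


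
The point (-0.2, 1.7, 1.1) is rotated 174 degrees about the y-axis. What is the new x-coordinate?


Rotation about y-axis: x' = x*cos(theta) + z*sin(theta)
= -0.2 * -0.9945 + 1.1 * 0.1045
= 0.3139


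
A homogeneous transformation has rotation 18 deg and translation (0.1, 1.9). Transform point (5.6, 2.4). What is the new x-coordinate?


x' = cos(theta)*px - sin(theta)*py + tx
= 0.9511*5.6 - 0.309*2.4 + 0.1
= 4.6843


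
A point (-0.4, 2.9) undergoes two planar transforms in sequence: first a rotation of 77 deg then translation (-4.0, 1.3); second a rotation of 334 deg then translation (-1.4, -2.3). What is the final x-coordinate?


After transform 1:
x1 = cos(77)*-0.4 - sin(77)*2.9 + -4.0 = -6.9157
y1 = sin(77)*-0.4 + cos(77)*2.9 + 1.3 = 1.5626
After transform 2:
x2 = cos(334)*-6.9157 - sin(334)*1.5626 + -1.4
= -6.9307


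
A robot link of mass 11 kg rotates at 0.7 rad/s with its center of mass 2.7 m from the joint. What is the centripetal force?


F = m * omega^2 * r
= 11 * 0.7^2 * 2.7
= 11 * 0.49 * 2.7
= 14.553 N


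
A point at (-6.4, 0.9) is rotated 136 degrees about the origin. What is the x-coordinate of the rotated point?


x' = x*cos(theta) - y*sin(theta)
cos(136 deg) = -0.7193, sin(136 deg) = 0.6947
x' = -6.4 * -0.7193 - 0.9 * 0.6947
= 4.6038 - 0.6252
= 3.9786


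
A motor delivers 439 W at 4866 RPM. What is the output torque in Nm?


omega = 4866 * 2*pi/60 = 509.5663 rad/s
tau = P / omega = 439 / 509.5663
= 0.8615 Nm


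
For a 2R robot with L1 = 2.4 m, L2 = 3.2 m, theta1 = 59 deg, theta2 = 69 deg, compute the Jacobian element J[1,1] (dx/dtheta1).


J[1,1] = -L1*sin(t1) - L2*sin(t1+t2)
= -2.4*sin(59) - 3.2*sin(128)
= -4.5788


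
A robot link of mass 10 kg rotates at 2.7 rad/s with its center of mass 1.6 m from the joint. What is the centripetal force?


F = m * omega^2 * r
= 10 * 2.7^2 * 1.6
= 10 * 7.29 * 1.6
= 116.64 N


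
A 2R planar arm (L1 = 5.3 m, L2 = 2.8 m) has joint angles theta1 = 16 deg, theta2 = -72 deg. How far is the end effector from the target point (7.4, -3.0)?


End effector via forward kinematics:
x = L1*cos(t1) + L2*cos(t1+t2) = 6.6604
y = L1*sin(t1) + L2*sin(t1+t2) = -0.8604
Distance to target:
d = sqrt((7.4 - 6.6604)^2 + (-3.0 - -0.8604)^2)
= sqrt(0.547 + 4.5778)
= 2.2638 m


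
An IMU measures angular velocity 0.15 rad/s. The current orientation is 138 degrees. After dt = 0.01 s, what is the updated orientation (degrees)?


delta_theta = w * dt = 0.15 * 0.01 = 0.0015 rad
= 0.0859 deg
theta_new = 138 + 0.0859 = 138.0859 deg


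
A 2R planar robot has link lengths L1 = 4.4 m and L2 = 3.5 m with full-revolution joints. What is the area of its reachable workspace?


r_max = L1 + L2 = 7.9 m
r_min = |L1 - L2| = 0.9 m
Area = pi*(r_max^2 - r_min^2)
= pi*(62.41 - 0.81)
= pi * 61.6
= 193.5221 m^2


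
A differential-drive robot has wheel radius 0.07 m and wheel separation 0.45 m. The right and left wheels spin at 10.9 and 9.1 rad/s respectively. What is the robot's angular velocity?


vR = r*wR = 0.07*10.9 = 0.763 m/s
vL = r*wL = 0.07*9.1 = 0.637 m/s
v = (vR+vL)/2 = 0.7 m/s
omega = (vR-vL)/L = 0.28 rad/s
angular velocity = 0.28 rad/s


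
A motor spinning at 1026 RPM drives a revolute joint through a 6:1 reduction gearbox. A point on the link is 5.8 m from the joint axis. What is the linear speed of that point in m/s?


omega_motor = 1026 * 2*pi/60 = 107.4425 rad/s
omega_joint = omega_motor / 6 = 17.9071 rad/s
v = omega_joint * r = 17.9071 * 5.8
= 103.8611 m/s


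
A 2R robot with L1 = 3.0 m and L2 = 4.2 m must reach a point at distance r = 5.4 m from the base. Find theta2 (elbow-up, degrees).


cos(theta2) = (r^2 - L1^2 - L2^2) / (2*L1*L2)
cos(theta2) = (29.16 - 9.0 - 17.64) / 25.2
cos(theta2) = 0.1
theta2 = 84.2608 degrees


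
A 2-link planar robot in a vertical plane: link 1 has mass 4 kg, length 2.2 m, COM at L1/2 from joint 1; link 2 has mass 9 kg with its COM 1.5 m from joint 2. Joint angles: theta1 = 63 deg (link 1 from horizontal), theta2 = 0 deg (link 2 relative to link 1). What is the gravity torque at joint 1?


Horizontal distance from joint 1 to link-1 COM:
  x_c1 = (L1/2)*cos(t1) = 1.1 * 0.454 = 0.4994 m
Horizontal distance from joint 1 to link-2 COM:
  x_c2 = L1*cos(t1) + Lc2*cos(t1+t2)
       = 2.2*0.454 + 1.5*0.454 = 1.6798 m
tau1 = m1*g*x_c1 + m2*g*x_c2
     = 4*9.81*0.4994 + 9*9.81*1.6798
     = 19.596 + 148.3064
     = 167.9025 Nm


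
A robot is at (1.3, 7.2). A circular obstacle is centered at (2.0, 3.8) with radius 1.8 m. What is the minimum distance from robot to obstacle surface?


center_dist = sqrt((1.3-2.0)^2 + (7.2-3.8)^2)
= sqrt(0.49 + 11.56)
= 3.4713
min_dist = center_dist - radius = 3.4713 - 1.8 = 1.6713 m


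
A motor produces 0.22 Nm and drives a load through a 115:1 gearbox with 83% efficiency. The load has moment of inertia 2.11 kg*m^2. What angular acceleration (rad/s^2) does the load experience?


tau_out = tau_motor * N * eta
= 0.22 * 115 * 0.83 = 20.999 Nm
alpha = tau_out / I = 20.999 / 2.11
= 9.9521 rad/s^2


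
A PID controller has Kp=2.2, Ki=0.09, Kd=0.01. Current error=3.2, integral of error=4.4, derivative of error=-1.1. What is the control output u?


u = Kp*e + Ki*int(e) + Kd*de/dt
= 2.2*3.2 + 0.09*4.4 + 0.01*(-1.1)
= 7.04 + 0.396 + -0.011
= 7.425


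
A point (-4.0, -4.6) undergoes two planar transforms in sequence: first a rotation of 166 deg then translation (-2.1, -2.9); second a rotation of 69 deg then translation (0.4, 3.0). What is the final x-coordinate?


After transform 1:
x1 = cos(166)*-4.0 - sin(166)*-4.6 + -2.1 = 2.894
y1 = sin(166)*-4.0 + cos(166)*-4.6 + -2.9 = 0.5957
After transform 2:
x2 = cos(69)*2.894 - sin(69)*0.5957 + 0.4
= 0.881


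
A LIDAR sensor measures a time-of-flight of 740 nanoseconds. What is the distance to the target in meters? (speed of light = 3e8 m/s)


tof = 740 ns = 7.4e-07 s
dist = c * tof / 2
= 3e8 * 7.4e-07 / 2
= 111.0 m


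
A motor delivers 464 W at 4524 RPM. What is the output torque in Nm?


omega = 4524 * 2*pi/60 = 473.7522 rad/s
tau = P / omega = 464 / 473.7522
= 0.9794 Nm


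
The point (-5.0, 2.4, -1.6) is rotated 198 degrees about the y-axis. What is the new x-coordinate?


Rotation about y-axis: x' = x*cos(theta) + z*sin(theta)
= -5.0 * -0.9511 + -1.6 * -0.309
= 5.2497


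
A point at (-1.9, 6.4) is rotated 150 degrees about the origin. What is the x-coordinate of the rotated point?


x' = x*cos(theta) - y*sin(theta)
cos(150 deg) = -0.866, sin(150 deg) = 0.5
x' = -1.9 * -0.866 - 6.4 * 0.5
= 1.6454 - 3.2
= -1.5546


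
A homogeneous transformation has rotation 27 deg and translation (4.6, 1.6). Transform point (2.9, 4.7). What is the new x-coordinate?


x' = cos(theta)*px - sin(theta)*py + tx
= 0.891*2.9 - 0.454*4.7 + 4.6
= 5.0502


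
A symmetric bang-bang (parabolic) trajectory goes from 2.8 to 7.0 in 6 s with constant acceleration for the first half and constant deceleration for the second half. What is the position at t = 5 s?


Symmetric rest-to-rest: each phase covers (pf-p0)/2 in time T/2. 0.5*a*(T/2)^2 = (pf-p0)/2 => a = 4*(pf-p0)/T^2
a = 4*(7.0-2.8)/6^2 = 0.4667
t = 5 is in the deceleration phase (t > T/2).
p = pf - 0.5*a*(T-t)^2 = 7.0 - 0.5*0.4667*1^2
= 6.7667


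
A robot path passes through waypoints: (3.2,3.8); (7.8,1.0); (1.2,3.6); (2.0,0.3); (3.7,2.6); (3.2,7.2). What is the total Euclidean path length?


Segment lengths:
  seg1 = sqrt((4.6)^2 + (-2.8)^2) = 5.3852
  seg2 = sqrt((-6.6)^2 + (2.6)^2) = 7.0937
  seg3 = sqrt((0.8)^2 + (-3.3)^2) = 3.3956
  seg4 = sqrt((1.7)^2 + (2.3)^2) = 2.8601
  seg5 = sqrt((-0.5)^2 + (4.6)^2) = 4.6271
Total = 23.3616


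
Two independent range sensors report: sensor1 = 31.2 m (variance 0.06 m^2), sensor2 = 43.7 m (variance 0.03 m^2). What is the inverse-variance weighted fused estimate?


w1 = (1/var1) / (1/var1 + 1/var2)
   = 16.6667 / (16.6667 + 33.3333) = 0.3333
w2 = 1 - w1 = 0.6667
fused = w1*s1 + w2*s2 = 10.4 + 29.1333
= 39.5333 m


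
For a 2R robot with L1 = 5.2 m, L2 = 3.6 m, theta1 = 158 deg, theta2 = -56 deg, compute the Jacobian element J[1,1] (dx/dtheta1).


J[1,1] = -L1*sin(t1) - L2*sin(t1+t2)
= -5.2*sin(158) - 3.6*sin(102)
= -5.4693


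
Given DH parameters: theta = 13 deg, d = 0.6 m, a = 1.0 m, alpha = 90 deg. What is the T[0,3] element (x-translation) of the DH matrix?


T[0,3] = a * cos(theta)
= 1.0 * cos(13 deg)
= 1.0 * 0.9744
= 0.9744


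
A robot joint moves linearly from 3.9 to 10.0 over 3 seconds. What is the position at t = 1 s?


s = t/T = 1/3 = 0.3333
p(t) = p0 + (pf-p0)*s
= 3.9 + (10.0 - 3.9) * 0.3333
= 5.9333


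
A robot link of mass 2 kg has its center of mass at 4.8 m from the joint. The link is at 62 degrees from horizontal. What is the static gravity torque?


tau = m*g*L*cos(angle)
= 2 * 9.81 * 4.8 * cos(62 deg)
= 2 * 9.81 * 4.8 * 0.4695
= 44.213 Nm


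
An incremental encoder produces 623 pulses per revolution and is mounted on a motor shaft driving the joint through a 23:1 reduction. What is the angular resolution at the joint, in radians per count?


counts per rev = 623
effective counts at joint = 623 * 23 = 14329
resolution = 2*pi / 14329
= 4.3849e-04 rad/count


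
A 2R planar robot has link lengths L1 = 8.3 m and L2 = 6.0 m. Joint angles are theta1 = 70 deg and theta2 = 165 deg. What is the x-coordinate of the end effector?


Convert angles to radians: theta1 = 1.2217, theta2 = 2.8798
x = L1*cos(theta1) + L2*cos(theta1+theta2)
x = 2.8388 + -3.4415
x = -0.6027


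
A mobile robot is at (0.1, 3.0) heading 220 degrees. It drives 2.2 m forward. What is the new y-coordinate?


y_new = y0 + d*sin(theta)
= 3.0 + 2.2*sin(220)
= 3.0 + -1.4141
= 1.5859


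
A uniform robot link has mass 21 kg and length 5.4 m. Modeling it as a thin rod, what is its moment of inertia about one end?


I = (1/3) * m * L^2
= (1/3) * 21 * 5.4^2
= 0.333333 * 21 * 29.16
= 204.12 kg*m^2


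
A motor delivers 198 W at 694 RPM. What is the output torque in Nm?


omega = 694 * 2*pi/60 = 72.6755 rad/s
tau = P / omega = 198 / 72.6755
= 2.7244 Nm


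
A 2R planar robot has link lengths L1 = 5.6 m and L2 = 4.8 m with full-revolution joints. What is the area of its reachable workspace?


r_max = L1 + L2 = 10.4 m
r_min = |L1 - L2| = 0.8 m
Area = pi*(r_max^2 - r_min^2)
= pi*(108.16 - 0.64)
= pi * 107.52
= 337.784 m^2


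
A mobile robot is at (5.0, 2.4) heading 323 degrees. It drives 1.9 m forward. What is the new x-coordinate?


x_new = x0 + d*cos(theta)
= 5.0 + 1.9*cos(323)
= 5.0 + 1.5174
= 6.5174


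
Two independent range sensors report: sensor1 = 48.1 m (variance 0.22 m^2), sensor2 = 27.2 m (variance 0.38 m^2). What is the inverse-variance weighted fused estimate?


w1 = (1/var1) / (1/var1 + 1/var2)
   = 4.5455 / (4.5455 + 2.6316) = 0.6333
w2 = 1 - w1 = 0.3667
fused = w1*s1 + w2*s2 = 30.4633 + 9.9733
= 40.4367 m


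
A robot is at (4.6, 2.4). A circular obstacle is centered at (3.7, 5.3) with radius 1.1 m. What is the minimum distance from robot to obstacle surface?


center_dist = sqrt((4.6-3.7)^2 + (2.4-5.3)^2)
= sqrt(0.81 + 8.41)
= 3.0364
min_dist = center_dist - radius = 3.0364 - 1.1 = 1.9364 m


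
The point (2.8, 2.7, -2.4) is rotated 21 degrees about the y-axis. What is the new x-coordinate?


Rotation about y-axis: x' = x*cos(theta) + z*sin(theta)
= 2.8 * 0.9336 + -2.4 * 0.3584
= 1.7539


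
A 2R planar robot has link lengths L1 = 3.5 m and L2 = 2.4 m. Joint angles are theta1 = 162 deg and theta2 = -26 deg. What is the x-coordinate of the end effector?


Convert angles to radians: theta1 = 2.8274, theta2 = -0.4538
x = L1*cos(theta1) + L2*cos(theta1+theta2)
x = -3.3287 + -1.7264
x = -5.0551


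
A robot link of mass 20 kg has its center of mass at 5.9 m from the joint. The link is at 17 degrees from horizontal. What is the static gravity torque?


tau = m*g*L*cos(angle)
= 20 * 9.81 * 5.9 * cos(17 deg)
= 20 * 9.81 * 5.9 * 0.9563
= 1106.9993 Nm


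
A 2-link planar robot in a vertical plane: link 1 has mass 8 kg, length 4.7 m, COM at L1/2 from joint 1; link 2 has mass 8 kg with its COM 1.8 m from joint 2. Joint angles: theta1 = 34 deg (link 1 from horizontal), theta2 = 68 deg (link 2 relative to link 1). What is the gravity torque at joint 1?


Horizontal distance from joint 1 to link-1 COM:
  x_c1 = (L1/2)*cos(t1) = 2.35 * 0.829 = 1.9482 m
Horizontal distance from joint 1 to link-2 COM:
  x_c2 = L1*cos(t1) + Lc2*cos(t1+t2)
       = 4.7*0.829 + 1.8*-0.2079 = 3.5222 m
tau1 = m1*g*x_c1 + m2*g*x_c2
     = 8*9.81*1.9482 + 8*9.81*3.5222
     = 152.8977 + 276.425
     = 429.3228 Nm


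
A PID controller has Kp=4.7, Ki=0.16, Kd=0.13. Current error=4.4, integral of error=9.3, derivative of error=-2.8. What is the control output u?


u = Kp*e + Ki*int(e) + Kd*de/dt
= 4.7*4.4 + 0.16*9.3 + 0.13*(-2.8)
= 20.68 + 1.488 + -0.364
= 21.804


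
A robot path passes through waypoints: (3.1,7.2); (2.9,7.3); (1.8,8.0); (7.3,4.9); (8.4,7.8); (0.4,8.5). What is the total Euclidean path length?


Segment lengths:
  seg1 = sqrt((-0.2)^2 + (0.1)^2) = 0.2236
  seg2 = sqrt((-1.1)^2 + (0.7)^2) = 1.3038
  seg3 = sqrt((5.5)^2 + (-3.1)^2) = 6.3135
  seg4 = sqrt((1.1)^2 + (2.9)^2) = 3.1016
  seg5 = sqrt((-8.0)^2 + (0.7)^2) = 8.0306
Total = 18.9731


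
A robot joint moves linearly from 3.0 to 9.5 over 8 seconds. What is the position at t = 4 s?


s = t/T = 4/8 = 0.5
p(t) = p0 + (pf-p0)*s
= 3.0 + (9.5 - 3.0) * 0.5
= 6.25


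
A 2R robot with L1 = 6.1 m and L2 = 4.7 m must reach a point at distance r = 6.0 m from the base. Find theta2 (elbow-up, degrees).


cos(theta2) = (r^2 - L1^2 - L2^2) / (2*L1*L2)
cos(theta2) = (36.0 - 37.21 - 22.09) / 57.34
cos(theta2) = -0.406348
theta2 = 113.9756 degrees


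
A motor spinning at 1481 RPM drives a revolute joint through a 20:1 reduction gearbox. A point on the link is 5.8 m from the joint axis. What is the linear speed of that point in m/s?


omega_motor = 1481 * 2*pi/60 = 155.09 rad/s
omega_joint = omega_motor / 20 = 7.7545 rad/s
v = omega_joint * r = 7.7545 * 5.8
= 44.9761 m/s


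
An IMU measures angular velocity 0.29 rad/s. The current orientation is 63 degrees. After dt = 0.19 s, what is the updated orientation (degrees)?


delta_theta = w * dt = 0.29 * 0.19 = 0.0551 rad
= 3.157 deg
theta_new = 63 + 3.157 = 66.157 deg


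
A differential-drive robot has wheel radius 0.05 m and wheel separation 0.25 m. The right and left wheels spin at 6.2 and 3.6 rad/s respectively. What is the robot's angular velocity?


vR = r*wR = 0.05*6.2 = 0.31 m/s
vL = r*wL = 0.05*3.6 = 0.18 m/s
v = (vR+vL)/2 = 0.245 m/s
omega = (vR-vL)/L = 0.52 rad/s
angular velocity = 0.52 rad/s


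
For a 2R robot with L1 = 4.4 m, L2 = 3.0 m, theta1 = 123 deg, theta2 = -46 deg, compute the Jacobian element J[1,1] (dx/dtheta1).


J[1,1] = -L1*sin(t1) - L2*sin(t1+t2)
= -4.4*sin(123) - 3.0*sin(77)
= -6.6133


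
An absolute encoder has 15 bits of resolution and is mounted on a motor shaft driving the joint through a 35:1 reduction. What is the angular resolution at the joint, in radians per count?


counts = 2^15 = 32768
effective counts at joint = 32768 * 35 = 1146880
resolution = 2*pi / 1146880
= 5.4785e-06 rad/count


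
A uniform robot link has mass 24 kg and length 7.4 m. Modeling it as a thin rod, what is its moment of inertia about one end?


I = (1/3) * m * L^2
= (1/3) * 24 * 7.4^2
= 0.333333 * 24 * 54.76
= 438.08 kg*m^2


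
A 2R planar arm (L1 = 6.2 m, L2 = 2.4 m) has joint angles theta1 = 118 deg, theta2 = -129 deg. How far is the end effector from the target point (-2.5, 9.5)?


End effector via forward kinematics:
x = L1*cos(t1) + L2*cos(t1+t2) = -0.5548
y = L1*sin(t1) + L2*sin(t1+t2) = 5.0163
Distance to target:
d = sqrt((-2.5 - -0.5548)^2 + (9.5 - 5.0163)^2)
= sqrt(3.7837 + 20.1033)
= 4.8874 m


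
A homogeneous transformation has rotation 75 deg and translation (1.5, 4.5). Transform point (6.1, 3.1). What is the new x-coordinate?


x' = cos(theta)*px - sin(theta)*py + tx
= 0.2588*6.1 - 0.9659*3.1 + 1.5
= 0.0844


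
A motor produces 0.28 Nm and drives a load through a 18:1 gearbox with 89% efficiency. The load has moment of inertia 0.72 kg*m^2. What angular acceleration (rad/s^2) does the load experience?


tau_out = tau_motor * N * eta
= 0.28 * 18 * 0.89 = 4.4856 Nm
alpha = tau_out / I = 4.4856 / 0.72
= 6.23 rad/s^2


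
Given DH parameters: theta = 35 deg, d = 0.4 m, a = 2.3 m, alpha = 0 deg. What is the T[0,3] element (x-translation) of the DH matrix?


T[0,3] = a * cos(theta)
= 2.3 * cos(35 deg)
= 2.3 * 0.8192
= 1.884


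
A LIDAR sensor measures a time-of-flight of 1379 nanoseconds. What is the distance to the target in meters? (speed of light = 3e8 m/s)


tof = 1379 ns = 1.379e-06 s
dist = c * tof / 2
= 3e8 * 1.379e-06 / 2
= 206.85 m


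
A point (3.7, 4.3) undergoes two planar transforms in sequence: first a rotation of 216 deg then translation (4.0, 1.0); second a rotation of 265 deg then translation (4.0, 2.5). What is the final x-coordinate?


After transform 1:
x1 = cos(216)*3.7 - sin(216)*4.3 + 4.0 = 3.5341
y1 = sin(216)*3.7 + cos(216)*4.3 + 1.0 = -4.6536
After transform 2:
x2 = cos(265)*3.5341 - sin(265)*-4.6536 + 4.0
= -0.9439


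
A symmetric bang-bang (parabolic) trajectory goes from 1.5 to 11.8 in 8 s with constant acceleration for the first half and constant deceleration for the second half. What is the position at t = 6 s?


Symmetric rest-to-rest: each phase covers (pf-p0)/2 in time T/2. 0.5*a*(T/2)^2 = (pf-p0)/2 => a = 4*(pf-p0)/T^2
a = 4*(11.8-1.5)/8^2 = 0.6438
t = 6 is in the deceleration phase (t > T/2).
p = pf - 0.5*a*(T-t)^2 = 11.8 - 0.5*0.6438*2^2
= 10.5125


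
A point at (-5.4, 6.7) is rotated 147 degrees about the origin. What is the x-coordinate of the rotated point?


x' = x*cos(theta) - y*sin(theta)
cos(147 deg) = -0.8387, sin(147 deg) = 0.5446
x' = -5.4 * -0.8387 - 6.7 * 0.5446
= 4.5288 - 3.6491
= 0.8797


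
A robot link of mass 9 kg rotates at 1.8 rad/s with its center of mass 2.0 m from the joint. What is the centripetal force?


F = m * omega^2 * r
= 9 * 1.8^2 * 2.0
= 9 * 3.24 * 2.0
= 58.32 N


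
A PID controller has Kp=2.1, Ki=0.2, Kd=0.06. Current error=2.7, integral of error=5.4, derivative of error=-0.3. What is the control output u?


u = Kp*e + Ki*int(e) + Kd*de/dt
= 2.1*2.7 + 0.2*5.4 + 0.06*(-0.3)
= 5.67 + 1.08 + -0.018
= 6.732


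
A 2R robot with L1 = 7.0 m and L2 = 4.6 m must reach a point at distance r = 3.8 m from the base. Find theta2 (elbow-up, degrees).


cos(theta2) = (r^2 - L1^2 - L2^2) / (2*L1*L2)
cos(theta2) = (14.44 - 49.0 - 21.16) / 64.4
cos(theta2) = -0.865217
theta2 = 149.9075 degrees


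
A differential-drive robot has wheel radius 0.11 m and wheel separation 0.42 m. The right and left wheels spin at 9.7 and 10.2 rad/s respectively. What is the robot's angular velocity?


vR = r*wR = 0.11*9.7 = 1.067 m/s
vL = r*wL = 0.11*10.2 = 1.122 m/s
v = (vR+vL)/2 = 1.0945 m/s
omega = (vR-vL)/L = -0.131 rad/s
angular velocity = -0.131 rad/s


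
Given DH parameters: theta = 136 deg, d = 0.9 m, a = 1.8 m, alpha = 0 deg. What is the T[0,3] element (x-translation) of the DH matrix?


T[0,3] = a * cos(theta)
= 1.8 * cos(136 deg)
= 1.8 * -0.7193
= -1.2948


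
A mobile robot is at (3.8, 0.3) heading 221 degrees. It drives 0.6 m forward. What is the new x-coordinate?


x_new = x0 + d*cos(theta)
= 3.8 + 0.6*cos(221)
= 3.8 + -0.4528
= 3.3472


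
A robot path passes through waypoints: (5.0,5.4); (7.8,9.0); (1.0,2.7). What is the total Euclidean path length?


Segment lengths:
  seg1 = sqrt((2.8)^2 + (3.6)^2) = 4.5607
  seg2 = sqrt((-6.8)^2 + (-6.3)^2) = 9.2698
Total = 13.8305


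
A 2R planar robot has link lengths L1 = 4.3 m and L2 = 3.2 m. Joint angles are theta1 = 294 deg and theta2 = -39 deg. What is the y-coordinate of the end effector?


Convert angles to radians: theta1 = 5.1313, theta2 = -0.6807
y = L1*sin(theta1) + L2*sin(theta1+theta2)
y = -3.9282 + -3.091
y = -7.0192


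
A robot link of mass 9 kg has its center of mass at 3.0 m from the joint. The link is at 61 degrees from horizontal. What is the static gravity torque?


tau = m*g*L*cos(angle)
= 9 * 9.81 * 3.0 * cos(61 deg)
= 9 * 9.81 * 3.0 * 0.4848
= 128.4115 Nm


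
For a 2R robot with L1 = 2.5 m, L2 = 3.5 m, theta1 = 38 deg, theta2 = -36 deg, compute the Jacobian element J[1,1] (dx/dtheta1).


J[1,1] = -L1*sin(t1) - L2*sin(t1+t2)
= -2.5*sin(38) - 3.5*sin(2)
= -1.6613


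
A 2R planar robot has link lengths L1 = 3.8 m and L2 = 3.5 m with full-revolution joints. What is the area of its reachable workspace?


r_max = L1 + L2 = 7.3 m
r_min = |L1 - L2| = 0.3 m
Area = pi*(r_max^2 - r_min^2)
= pi*(53.29 - 0.09)
= pi * 53.2
= 167.1327 m^2


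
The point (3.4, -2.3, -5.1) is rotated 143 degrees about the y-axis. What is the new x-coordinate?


Rotation about y-axis: x' = x*cos(theta) + z*sin(theta)
= 3.4 * -0.7986 + -5.1 * 0.6018
= -5.7846


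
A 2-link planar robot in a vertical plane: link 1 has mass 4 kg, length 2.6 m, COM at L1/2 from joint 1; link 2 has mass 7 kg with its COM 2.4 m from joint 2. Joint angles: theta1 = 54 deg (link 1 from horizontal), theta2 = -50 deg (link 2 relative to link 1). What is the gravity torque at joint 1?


Horizontal distance from joint 1 to link-1 COM:
  x_c1 = (L1/2)*cos(t1) = 1.3 * 0.5878 = 0.7641 m
Horizontal distance from joint 1 to link-2 COM:
  x_c2 = L1*cos(t1) + Lc2*cos(t1+t2)
       = 2.6*0.5878 + 2.4*0.9976 = 3.9224 m
tau1 = m1*g*x_c1 + m2*g*x_c2
     = 4*9.81*0.7641 + 7*9.81*3.9224
     = 29.9841 + 269.3509
     = 299.335 Nm


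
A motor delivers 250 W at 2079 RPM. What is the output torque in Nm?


omega = 2079 * 2*pi/60 = 217.7124 rad/s
tau = P / omega = 250 / 217.7124
= 1.1483 Nm


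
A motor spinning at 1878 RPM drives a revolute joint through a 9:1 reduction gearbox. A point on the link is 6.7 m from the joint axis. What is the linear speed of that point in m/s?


omega_motor = 1878 * 2*pi/60 = 196.6637 rad/s
omega_joint = omega_motor / 9 = 21.8515 rad/s
v = omega_joint * r = 21.8515 * 6.7
= 146.4052 m/s


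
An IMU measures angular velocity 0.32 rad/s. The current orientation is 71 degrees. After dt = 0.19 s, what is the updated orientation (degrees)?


delta_theta = w * dt = 0.32 * 0.19 = 0.0608 rad
= 3.4836 deg
theta_new = 71 + 3.4836 = 74.4836 deg


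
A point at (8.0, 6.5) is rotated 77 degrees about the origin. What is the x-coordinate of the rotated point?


x' = x*cos(theta) - y*sin(theta)
cos(77 deg) = 0.225, sin(77 deg) = 0.9744
x' = 8.0 * 0.225 - 6.5 * 0.9744
= 1.7996 - 6.3334
= -4.5338


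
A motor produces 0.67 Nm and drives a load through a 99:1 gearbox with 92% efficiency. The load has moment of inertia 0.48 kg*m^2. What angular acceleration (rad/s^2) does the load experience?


tau_out = tau_motor * N * eta
= 0.67 * 99 * 0.92 = 61.0236 Nm
alpha = tau_out / I = 61.0236 / 0.48
= 127.1325 rad/s^2


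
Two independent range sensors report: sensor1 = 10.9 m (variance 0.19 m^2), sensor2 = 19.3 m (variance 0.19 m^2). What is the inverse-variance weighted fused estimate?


w1 = (1/var1) / (1/var1 + 1/var2)
   = 5.2632 / (5.2632 + 5.2632) = 0.5
w2 = 1 - w1 = 0.5
fused = w1*s1 + w2*s2 = 5.45 + 9.65
= 15.1 m


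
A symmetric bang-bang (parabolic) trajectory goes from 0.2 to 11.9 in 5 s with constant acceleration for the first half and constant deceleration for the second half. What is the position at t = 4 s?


Symmetric rest-to-rest: each phase covers (pf-p0)/2 in time T/2. 0.5*a*(T/2)^2 = (pf-p0)/2 => a = 4*(pf-p0)/T^2
a = 4*(11.9-0.2)/5^2 = 1.872
t = 4 is in the deceleration phase (t > T/2).
p = pf - 0.5*a*(T-t)^2 = 11.9 - 0.5*1.872*1^2
= 10.964


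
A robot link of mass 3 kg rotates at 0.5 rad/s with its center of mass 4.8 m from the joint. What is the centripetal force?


F = m * omega^2 * r
= 3 * 0.5^2 * 4.8
= 3 * 0.25 * 4.8
= 3.6 N


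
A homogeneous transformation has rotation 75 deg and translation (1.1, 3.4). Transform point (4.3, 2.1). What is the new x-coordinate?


x' = cos(theta)*px - sin(theta)*py + tx
= 0.2588*4.3 - 0.9659*2.1 + 1.1
= 0.1845


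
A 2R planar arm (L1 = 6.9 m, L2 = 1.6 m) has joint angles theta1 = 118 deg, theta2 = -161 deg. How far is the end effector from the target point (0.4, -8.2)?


End effector via forward kinematics:
x = L1*cos(t1) + L2*cos(t1+t2) = -2.0692
y = L1*sin(t1) + L2*sin(t1+t2) = 5.0011
Distance to target:
d = sqrt((0.4 - -2.0692)^2 + (-8.2 - 5.0011)^2)
= sqrt(6.0969 + 174.2701)
= 13.4301 m


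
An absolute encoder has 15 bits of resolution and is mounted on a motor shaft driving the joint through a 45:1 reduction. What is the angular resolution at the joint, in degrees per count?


counts = 2^15 = 32768
effective counts at joint = 32768 * 45 = 1474560
resolution = 360 / 1474560
= 2.4414e-04 deg/count


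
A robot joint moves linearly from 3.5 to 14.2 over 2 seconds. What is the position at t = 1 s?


s = t/T = 1/2 = 0.5
p(t) = p0 + (pf-p0)*s
= 3.5 + (14.2 - 3.5) * 0.5
= 8.85


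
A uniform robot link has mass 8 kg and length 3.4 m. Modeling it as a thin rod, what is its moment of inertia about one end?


I = (1/3) * m * L^2
= (1/3) * 8 * 3.4^2
= 0.333333 * 8 * 11.56
= 30.8267 kg*m^2


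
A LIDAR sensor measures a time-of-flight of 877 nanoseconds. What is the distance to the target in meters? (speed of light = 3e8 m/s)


tof = 877 ns = 8.77e-07 s
dist = c * tof / 2
= 3e8 * 8.77e-07 / 2
= 131.55 m


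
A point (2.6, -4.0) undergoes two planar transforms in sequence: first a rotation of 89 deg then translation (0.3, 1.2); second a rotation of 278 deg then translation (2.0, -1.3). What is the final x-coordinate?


After transform 1:
x1 = cos(89)*2.6 - sin(89)*-4.0 + 0.3 = 4.3448
y1 = sin(89)*2.6 + cos(89)*-4.0 + 1.2 = 3.7298
After transform 2:
x2 = cos(278)*4.3448 - sin(278)*3.7298 + 2.0
= 6.2982


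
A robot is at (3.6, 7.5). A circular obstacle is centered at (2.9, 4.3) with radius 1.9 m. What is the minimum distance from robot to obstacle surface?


center_dist = sqrt((3.6-2.9)^2 + (7.5-4.3)^2)
= sqrt(0.49 + 10.24)
= 3.2757
min_dist = center_dist - radius = 3.2757 - 1.9 = 1.3757 m


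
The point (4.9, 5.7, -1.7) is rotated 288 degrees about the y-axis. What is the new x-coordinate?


Rotation about y-axis: x' = x*cos(theta) + z*sin(theta)
= 4.9 * 0.309 + -1.7 * -0.9511
= 3.131


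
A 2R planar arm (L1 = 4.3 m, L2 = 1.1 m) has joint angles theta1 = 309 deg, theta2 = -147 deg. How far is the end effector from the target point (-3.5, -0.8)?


End effector via forward kinematics:
x = L1*cos(t1) + L2*cos(t1+t2) = 1.6599
y = L1*sin(t1) + L2*sin(t1+t2) = -3.0018
Distance to target:
d = sqrt((-3.5 - 1.6599)^2 + (-0.8 - -3.0018)^2)
= sqrt(26.6247 + 4.848)
= 5.6101 m


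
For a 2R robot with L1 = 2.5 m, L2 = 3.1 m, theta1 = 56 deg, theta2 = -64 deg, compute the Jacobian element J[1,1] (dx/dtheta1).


J[1,1] = -L1*sin(t1) - L2*sin(t1+t2)
= -2.5*sin(56) - 3.1*sin(-8)
= -1.6412


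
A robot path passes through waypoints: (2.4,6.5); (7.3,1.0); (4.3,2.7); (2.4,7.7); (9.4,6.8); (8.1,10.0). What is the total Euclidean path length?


Segment lengths:
  seg1 = sqrt((4.9)^2 + (-5.5)^2) = 7.3661
  seg2 = sqrt((-3.0)^2 + (1.7)^2) = 3.4482
  seg3 = sqrt((-1.9)^2 + (5.0)^2) = 5.3488
  seg4 = sqrt((7.0)^2 + (-0.9)^2) = 7.0576
  seg5 = sqrt((-1.3)^2 + (3.2)^2) = 3.454
Total = 26.6748


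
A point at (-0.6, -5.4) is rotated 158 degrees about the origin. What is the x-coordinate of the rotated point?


x' = x*cos(theta) - y*sin(theta)
cos(158 deg) = -0.9272, sin(158 deg) = 0.3746
x' = -0.6 * -0.9272 - -5.4 * 0.3746
= 0.5563 - -2.0229
= 2.5792


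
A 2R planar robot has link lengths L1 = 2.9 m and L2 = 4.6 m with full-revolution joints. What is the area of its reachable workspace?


r_max = L1 + L2 = 7.5 m
r_min = |L1 - L2| = 1.7 m
Area = pi*(r_max^2 - r_min^2)
= pi*(56.25 - 2.89)
= pi * 53.36
= 167.6354 m^2


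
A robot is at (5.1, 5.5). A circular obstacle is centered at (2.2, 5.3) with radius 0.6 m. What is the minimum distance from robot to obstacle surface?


center_dist = sqrt((5.1-2.2)^2 + (5.5-5.3)^2)
= sqrt(8.41 + 0.04)
= 2.9069
min_dist = center_dist - radius = 2.9069 - 0.6 = 2.3069 m


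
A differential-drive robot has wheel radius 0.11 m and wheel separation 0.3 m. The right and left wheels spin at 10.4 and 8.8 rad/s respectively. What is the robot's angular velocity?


vR = r*wR = 0.11*10.4 = 1.144 m/s
vL = r*wL = 0.11*8.8 = 0.968 m/s
v = (vR+vL)/2 = 1.056 m/s
omega = (vR-vL)/L = 0.5867 rad/s
angular velocity = 0.5867 rad/s


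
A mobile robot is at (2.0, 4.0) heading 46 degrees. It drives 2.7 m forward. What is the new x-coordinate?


x_new = x0 + d*cos(theta)
= 2.0 + 2.7*cos(46)
= 2.0 + 1.8756
= 3.8756


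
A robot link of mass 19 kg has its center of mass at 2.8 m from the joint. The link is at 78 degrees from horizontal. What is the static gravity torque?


tau = m*g*L*cos(angle)
= 19 * 9.81 * 2.8 * cos(78 deg)
= 19 * 9.81 * 2.8 * 0.2079
= 108.5074 Nm


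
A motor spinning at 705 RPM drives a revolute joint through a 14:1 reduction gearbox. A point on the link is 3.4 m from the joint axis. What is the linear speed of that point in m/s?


omega_motor = 705 * 2*pi/60 = 73.8274 rad/s
omega_joint = omega_motor / 14 = 5.2734 rad/s
v = omega_joint * r = 5.2734 * 3.4
= 17.9295 m/s


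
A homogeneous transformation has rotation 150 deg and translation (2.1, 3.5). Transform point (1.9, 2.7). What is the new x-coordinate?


x' = cos(theta)*px - sin(theta)*py + tx
= -0.866*1.9 - 0.5*2.7 + 2.1
= -0.8954


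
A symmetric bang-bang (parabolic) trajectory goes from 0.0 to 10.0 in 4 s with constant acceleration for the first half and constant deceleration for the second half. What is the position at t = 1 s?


Symmetric rest-to-rest: each phase covers (pf-p0)/2 in time T/2. 0.5*a*(T/2)^2 = (pf-p0)/2 => a = 4*(pf-p0)/T^2
a = 4*(10.0-0.0)/4^2 = 2.5
t = 1 is in the acceleration phase (t <= T/2).
p = p0 + 0.5*a*t^2 = 0.0 + 0.5*2.5*1^2
= 1.25


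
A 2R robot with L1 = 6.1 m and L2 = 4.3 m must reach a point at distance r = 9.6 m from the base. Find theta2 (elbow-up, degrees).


cos(theta2) = (r^2 - L1^2 - L2^2) / (2*L1*L2)
cos(theta2) = (92.16 - 37.21 - 18.49) / 52.46
cos(theta2) = 0.695006
theta2 = 45.9723 degrees


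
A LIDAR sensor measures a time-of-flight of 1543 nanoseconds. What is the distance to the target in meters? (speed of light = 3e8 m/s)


tof = 1543 ns = 1.543e-06 s
dist = c * tof / 2
= 3e8 * 1.543e-06 / 2
= 231.45 m


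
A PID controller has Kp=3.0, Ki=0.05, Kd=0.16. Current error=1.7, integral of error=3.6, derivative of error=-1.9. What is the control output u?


u = Kp*e + Ki*int(e) + Kd*de/dt
= 3.0*1.7 + 0.05*3.6 + 0.16*(-1.9)
= 5.1 + 0.18 + -0.304
= 4.976


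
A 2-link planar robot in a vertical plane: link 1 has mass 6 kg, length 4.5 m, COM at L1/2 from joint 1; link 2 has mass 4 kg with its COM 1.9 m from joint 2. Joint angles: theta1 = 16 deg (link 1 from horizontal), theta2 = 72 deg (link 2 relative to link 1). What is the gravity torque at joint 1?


Horizontal distance from joint 1 to link-1 COM:
  x_c1 = (L1/2)*cos(t1) = 2.25 * 0.9613 = 2.1628 m
Horizontal distance from joint 1 to link-2 COM:
  x_c2 = L1*cos(t1) + Lc2*cos(t1+t2)
       = 4.5*0.9613 + 1.9*0.0349 = 4.392 m
tau1 = m1*g*x_c1 + m2*g*x_c2
     = 6*9.81*2.1628 + 4*9.81*4.392
     = 127.3047 + 172.3416
     = 299.6462 Nm


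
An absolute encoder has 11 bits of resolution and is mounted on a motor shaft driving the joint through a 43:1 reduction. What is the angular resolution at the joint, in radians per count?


counts = 2^11 = 2048
effective counts at joint = 2048 * 43 = 88064
resolution = 2*pi / 88064
= 7.1348e-05 rad/count


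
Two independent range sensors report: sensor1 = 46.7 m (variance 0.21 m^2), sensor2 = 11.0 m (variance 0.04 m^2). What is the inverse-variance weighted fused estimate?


w1 = (1/var1) / (1/var1 + 1/var2)
   = 4.7619 / (4.7619 + 25.0) = 0.16
w2 = 1 - w1 = 0.84
fused = w1*s1 + w2*s2 = 7.472 + 9.24
= 16.712 m


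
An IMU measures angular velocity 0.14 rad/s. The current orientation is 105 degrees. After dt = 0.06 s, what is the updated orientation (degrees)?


delta_theta = w * dt = 0.14 * 0.06 = 0.0084 rad
= 0.4813 deg
theta_new = 105 + 0.4813 = 105.4813 deg


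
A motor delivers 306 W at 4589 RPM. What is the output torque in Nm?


omega = 4589 * 2*pi/60 = 480.559 rad/s
tau = P / omega = 306 / 480.559
= 0.6368 Nm


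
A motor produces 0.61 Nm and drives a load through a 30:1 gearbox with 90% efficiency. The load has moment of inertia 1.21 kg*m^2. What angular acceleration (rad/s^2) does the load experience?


tau_out = tau_motor * N * eta
= 0.61 * 30 * 0.9 = 16.47 Nm
alpha = tau_out / I = 16.47 / 1.21
= 13.6116 rad/s^2


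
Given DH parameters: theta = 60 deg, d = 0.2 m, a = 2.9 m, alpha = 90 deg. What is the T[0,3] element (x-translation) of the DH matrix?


T[0,3] = a * cos(theta)
= 2.9 * cos(60 deg)
= 2.9 * 0.5
= 1.45


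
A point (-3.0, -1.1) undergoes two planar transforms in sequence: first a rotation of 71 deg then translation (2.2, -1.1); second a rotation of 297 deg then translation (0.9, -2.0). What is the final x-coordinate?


After transform 1:
x1 = cos(71)*-3.0 - sin(71)*-1.1 + 2.2 = 2.2634
y1 = sin(71)*-3.0 + cos(71)*-1.1 + -1.1 = -4.2947
After transform 2:
x2 = cos(297)*2.2634 - sin(297)*-4.2947 + 0.9
= -1.899
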